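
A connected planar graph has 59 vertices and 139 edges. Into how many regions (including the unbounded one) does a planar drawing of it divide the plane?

82

Euler's formula for a connected plane graph: V − E + F = 2, so F = 2 − 59 + 139 = 82.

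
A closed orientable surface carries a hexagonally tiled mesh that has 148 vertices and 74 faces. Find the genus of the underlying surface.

1

Every face is a hexagon, so 2E = 6·74 = 444, giving E = 222.
χ = V − E + F = 148 − 222 + 74 = 0.
For a closed orientable surface χ = 2 − 2g, so g = (2 − (0))/2 = 1.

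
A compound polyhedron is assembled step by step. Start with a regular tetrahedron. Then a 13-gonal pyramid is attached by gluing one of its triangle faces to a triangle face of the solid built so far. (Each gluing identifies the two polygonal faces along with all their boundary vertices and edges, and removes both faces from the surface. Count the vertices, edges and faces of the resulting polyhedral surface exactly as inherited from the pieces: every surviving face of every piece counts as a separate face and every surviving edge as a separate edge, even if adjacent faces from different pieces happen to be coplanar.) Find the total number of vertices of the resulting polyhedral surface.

15

A regular tetrahedron: V=4, E=6, F=4.
Attach a 13-gonal pyramid (V=14, E=26, F=14) along a 3-gon: merge 3 vertices and 3 edges, delete both glued faces → V=15, E=29, F=16.
Check: V − E + F = 15 − 29 + 16 = 2.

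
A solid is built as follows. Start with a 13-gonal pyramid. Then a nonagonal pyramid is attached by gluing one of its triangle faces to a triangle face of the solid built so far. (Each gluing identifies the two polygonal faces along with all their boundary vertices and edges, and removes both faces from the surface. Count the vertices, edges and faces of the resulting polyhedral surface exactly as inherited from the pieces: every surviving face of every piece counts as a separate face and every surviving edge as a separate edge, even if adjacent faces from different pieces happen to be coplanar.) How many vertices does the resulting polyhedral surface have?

A 13-gonal pyramid: V=14, E=26, F=14.
Attach a nonagonal pyramid (V=10, E=18, F=10) along a 3-gon: merge 3 vertices and 3 edges, delete both glued faces → V=21, E=41, F=22.
Check: V − E + F = 21 − 41 + 22 = 2.

21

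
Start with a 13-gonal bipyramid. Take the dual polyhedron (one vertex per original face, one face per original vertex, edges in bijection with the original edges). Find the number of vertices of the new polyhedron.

The base solid has V = 15, E = 39, F = 26.
The dual swaps V and F and preserves E: V′ = F = 26, E′ = E = 39, F′ = V = 15.

26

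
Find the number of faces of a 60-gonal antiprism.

An antiprism on an n-gon has two n-gon caps and 2n triangles: V = 2·60 = 120, E = 4·60 = 240, F = 2·60 + 2 = 122.

122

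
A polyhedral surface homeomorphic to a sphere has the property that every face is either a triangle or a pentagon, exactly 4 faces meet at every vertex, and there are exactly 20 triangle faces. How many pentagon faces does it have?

12

Let x be the number of pentagons; then F = 20 + x.
Edge–face incidences: 2E = 3·20 + 5·x = 60 + 5x.
Every vertex has degree 4, so 4V = 2E.
Euler: V − E + F = 2 ⇒ (2E)/4 − E + (20 + x) = 2.
Multiply by 8: 2·(2E) − 4·(2E) + 8·(20 + x) = 16, i.e. 160 + 8x − 2·(60 + 5x) = 16.
Collecting terms: −2x + 40 = 16, so −2x = −24, so x = 12.
Then 2E = 60 + 5·12 = 120, so E = 60, V = 2E/4 = 30, F = 20 + 12 = 32.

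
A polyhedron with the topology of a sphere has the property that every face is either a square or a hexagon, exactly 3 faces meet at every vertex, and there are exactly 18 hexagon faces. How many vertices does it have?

44

Let x be the number of squares; then F = 18 + x.
Edge–face incidences: 2E = 6·18 + 4·x = 108 + 4x.
Every vertex has degree 3, so 3V = 2E.
Euler: V − E + F = 2 ⇒ (2E)/3 − E + (18 + x) = 2.
Multiply by 6: 2·(2E) − 3·(2E) + 6·(18 + x) = 12, i.e. 108 + 6x − (108 + 4x) = 12.
Collecting terms: 2x = 12, so x = 6.
Then 2E = 108 + 4·6 = 132, so E = 66, V = 2E/3 = 44, F = 18 + 6 = 24.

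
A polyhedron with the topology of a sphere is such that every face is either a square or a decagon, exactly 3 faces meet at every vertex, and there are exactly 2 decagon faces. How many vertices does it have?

20

Let x be the number of squares; then F = 2 + x.
Edge–face incidences: 2E = 10·2 + 4·x = 20 + 4x.
Every vertex has degree 3, so 3V = 2E.
Euler: V − E + F = 2 ⇒ (2E)/3 − E + (2 + x) = 2.
Multiply by 6: 2·(2E) − 3·(2E) + 6·(2 + x) = 12, i.e. 12 + 6x − (20 + 4x) = 12.
Collecting terms: 2x − 8 = 12, so 2x = 20, so x = 10.
Then 2E = 20 + 4·10 = 60, so E = 30, V = 2E/3 = 20, F = 2 + 10 = 12.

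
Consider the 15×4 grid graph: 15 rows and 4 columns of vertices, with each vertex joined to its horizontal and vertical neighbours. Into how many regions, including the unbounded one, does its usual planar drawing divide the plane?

43

The grid has V = 15·4 = 60 vertices and E = 15·3 + 4·14 = 101 edges.
F = 2 − V + E = 2 − 60 + 101 = 43.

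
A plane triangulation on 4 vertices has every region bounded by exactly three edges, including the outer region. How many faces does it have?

4

In a plane triangulation 3F = 2E and V − E + F = 2, so F = 2V − 4 = 2·4 − 4 = 4.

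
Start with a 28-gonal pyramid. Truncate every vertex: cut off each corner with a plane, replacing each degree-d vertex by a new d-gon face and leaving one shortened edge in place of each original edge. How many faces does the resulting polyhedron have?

58

The base solid has V = 29, E = 56, F = 29.
Truncation replaces each original edge-end by a new vertex, so V′ = 2E = 112.
Each original edge survives, and each old vertex of degree d contributes d new edges; summing degrees gives Σd = 2E, so E′ = E + 2E = 3E = 168.
Each original face survives and each original vertex becomes one new face: F′ = F + V = 58.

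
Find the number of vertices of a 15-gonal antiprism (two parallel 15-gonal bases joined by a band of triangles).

An antiprism on an n-gon has two n-gon caps and 2n triangles: V = 2·15 = 30, E = 4·15 = 60, F = 2·15 + 2 = 32.
Check: V − E + F = 30 − 60 + 32 = 2.

30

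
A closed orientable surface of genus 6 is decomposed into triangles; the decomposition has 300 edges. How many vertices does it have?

χ = 2 − 2·6 = -10, and every face is a triangle so 3F = 2E.
F = 2E/3 = 200. Then V = -10 + E − F = -10 + 300 − 200 = 90.

90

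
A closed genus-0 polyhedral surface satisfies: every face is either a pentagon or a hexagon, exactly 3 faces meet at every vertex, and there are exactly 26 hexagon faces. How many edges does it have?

108

Let x be the number of pentagons; then F = 26 + x.
Edge–face incidences: 2E = 6·26 + 5·x = 156 + 5x.
Every vertex has degree 3, so 3V = 2E.
Euler: V − E + F = 2 ⇒ (2E)/3 − E + (26 + x) = 2.
Multiply by 6: 2·(2E) − 3·(2E) + 6·(26 + x) = 12, i.e. 156 + 6x − (156 + 5x) = 12.
Collecting terms: x = 12.
Then 2E = 156 + 5·12 = 216, so E = 108, V = 2E/3 = 72, F = 26 + 12 = 38.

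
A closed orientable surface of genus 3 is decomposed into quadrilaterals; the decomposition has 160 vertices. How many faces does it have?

χ = 2 − 2·3 = -4, and every face is a square so 4F = 2E.
V − E + F = -4 with E = 4F/2 gives 160 − (4/2 − 1)·F = -4, so F = 164 and E = 328.

164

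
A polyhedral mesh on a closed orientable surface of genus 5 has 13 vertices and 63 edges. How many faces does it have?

42

For a closed orientable surface of genus 5, χ = 2 − 2·5 = -8.
F = -8 − V + E = -8 − 13 + 63 = 42.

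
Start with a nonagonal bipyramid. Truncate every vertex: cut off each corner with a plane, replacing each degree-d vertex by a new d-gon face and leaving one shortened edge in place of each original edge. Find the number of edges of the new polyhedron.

The base solid has V = 11, E = 27, F = 18.
Truncation replaces each original edge-end by a new vertex, so V′ = 2E = 54.
Each original edge survives, and each old vertex of degree d contributes d new edges; summing degrees gives Σd = 2E, so E′ = E + 2E = 3E = 81.
Each original face survives and each original vertex becomes one new face: F′ = F + V = 29.

81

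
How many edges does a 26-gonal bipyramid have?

A bipyramid over an n-gon has 2n triangular faces and n + 2 vertices: V = 26 + 2 = 28, E = 3·26 = 78, F = 2·26 = 52.

78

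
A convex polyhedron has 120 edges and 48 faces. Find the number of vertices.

Here V − E + F = 2.
V = 2 + E − F = 2 + 120 − 48 = 74.

74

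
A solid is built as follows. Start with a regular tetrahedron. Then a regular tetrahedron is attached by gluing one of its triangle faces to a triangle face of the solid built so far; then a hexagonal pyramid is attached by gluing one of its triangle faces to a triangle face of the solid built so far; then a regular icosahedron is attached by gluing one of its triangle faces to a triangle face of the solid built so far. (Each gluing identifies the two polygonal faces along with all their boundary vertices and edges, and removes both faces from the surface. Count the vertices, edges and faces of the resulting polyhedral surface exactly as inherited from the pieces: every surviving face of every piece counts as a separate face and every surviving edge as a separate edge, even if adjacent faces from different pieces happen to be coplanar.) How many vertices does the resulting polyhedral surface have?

A regular tetrahedron: V=4, E=6, F=4.
Attach a regular tetrahedron (V=4, E=6, F=4) along a 3-gon: merge 3 vertices and 3 edges, delete both glued faces → V=5, E=9, F=6.
Attach a hexagonal pyramid (V=7, E=12, F=7) along a 3-gon: merge 3 vertices and 3 edges, delete both glued faces → V=9, E=18, F=11.
Attach a regular icosahedron (V=12, E=30, F=20) along a 3-gon: merge 3 vertices and 3 edges, delete both glued faces → V=18, E=45, F=29.
Check: V − E + F = 18 − 45 + 29 = 2.

18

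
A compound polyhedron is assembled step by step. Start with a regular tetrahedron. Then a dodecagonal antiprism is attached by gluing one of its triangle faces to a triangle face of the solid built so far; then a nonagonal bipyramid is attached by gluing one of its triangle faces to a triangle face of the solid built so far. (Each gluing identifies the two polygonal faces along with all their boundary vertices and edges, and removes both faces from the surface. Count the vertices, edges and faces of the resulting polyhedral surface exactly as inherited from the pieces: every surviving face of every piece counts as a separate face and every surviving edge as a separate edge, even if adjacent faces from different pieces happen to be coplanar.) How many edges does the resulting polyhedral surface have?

75

A regular tetrahedron: V=4, E=6, F=4.
Attach a dodecagonal antiprism (V=24, E=48, F=26) along a 3-gon: merge 3 vertices and 3 edges, delete both glued faces → V=25, E=51, F=28.
Attach a nonagonal bipyramid (V=11, E=27, F=18) along a 3-gon: merge 3 vertices and 3 edges, delete both glued faces → V=33, E=75, F=44.
Check: V − E + F = 33 − 75 + 44 = 2.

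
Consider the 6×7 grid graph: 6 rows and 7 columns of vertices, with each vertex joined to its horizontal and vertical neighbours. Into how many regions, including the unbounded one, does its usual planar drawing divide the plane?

The grid has V = 6·7 = 42 vertices and E = 6·6 + 7·5 = 71 edges.
F = 2 − V + E = 2 − 42 + 71 = 31.

31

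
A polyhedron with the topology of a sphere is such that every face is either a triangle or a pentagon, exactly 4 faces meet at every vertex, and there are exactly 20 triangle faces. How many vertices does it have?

30

Let x be the number of pentagons; then F = 20 + x.
Edge–face incidences: 2E = 3·20 + 5·x = 60 + 5x.
Every vertex has degree 4, so 4V = 2E.
Euler: V − E + F = 2 ⇒ (2E)/4 − E + (20 + x) = 2.
Multiply by 8: 2·(2E) − 4·(2E) + 8·(20 + x) = 16, i.e. 160 + 8x − 2·(60 + 5x) = 16.
Collecting terms: −2x + 40 = 16, so −2x = −24, so x = 12.
Then 2E = 60 + 5·12 = 120, so E = 60, V = 2E/4 = 30, F = 20 + 12 = 32.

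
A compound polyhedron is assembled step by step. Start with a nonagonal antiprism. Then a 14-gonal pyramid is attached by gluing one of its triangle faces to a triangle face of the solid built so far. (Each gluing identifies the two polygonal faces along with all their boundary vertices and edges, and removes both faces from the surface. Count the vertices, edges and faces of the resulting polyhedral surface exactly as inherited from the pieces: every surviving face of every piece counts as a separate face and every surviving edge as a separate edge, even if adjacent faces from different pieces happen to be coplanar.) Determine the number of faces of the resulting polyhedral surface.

A nonagonal antiprism: V=18, E=36, F=20.
Attach a 14-gonal pyramid (V=15, E=28, F=15) along a 3-gon: merge 3 vertices and 3 edges, delete both glued faces → V=30, E=61, F=33.
Check: V − E + F = 30 − 61 + 33 = 2.

33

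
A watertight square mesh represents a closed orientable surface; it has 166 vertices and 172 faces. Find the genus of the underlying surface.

Every face is a square, so 2E = 4·172 = 688, giving E = 344.
χ = V − E + F = 166 − 344 + 172 = -6.
For a closed orientable surface χ = 2 − 2g, so g = (2 − (-6))/2 = 4.

4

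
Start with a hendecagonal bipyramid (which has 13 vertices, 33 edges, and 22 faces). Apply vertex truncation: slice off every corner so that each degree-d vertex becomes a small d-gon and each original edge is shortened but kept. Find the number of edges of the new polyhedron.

99

Truncation replaces each original edge-end by a new vertex, so V′ = 2E = 66.
Each original edge survives, and each old vertex of degree d contributes d new edges; summing degrees gives Σd = 2E, so E′ = E + 2E = 3E = 99.
Each original face survives and each original vertex becomes one new face: F′ = F + V = 35.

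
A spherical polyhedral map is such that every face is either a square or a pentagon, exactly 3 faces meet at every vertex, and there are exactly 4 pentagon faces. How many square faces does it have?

4

Let x be the number of squares; then F = 4 + x.
Edge–face incidences: 2E = 5·4 + 4·x = 20 + 4x.
Every vertex has degree 3, so 3V = 2E.
Euler: V − E + F = 2 ⇒ (2E)/3 − E + (4 + x) = 2.
Multiply by 6: 2·(2E) − 3·(2E) + 6·(4 + x) = 12, i.e. 24 + 6x − (20 + 4x) = 12.
Collecting terms: 2x + 4 = 12, so 2x = 8, so x = 4.
Then 2E = 20 + 4·4 = 36, so E = 18, V = 2E/3 = 12, F = 4 + 4 = 8.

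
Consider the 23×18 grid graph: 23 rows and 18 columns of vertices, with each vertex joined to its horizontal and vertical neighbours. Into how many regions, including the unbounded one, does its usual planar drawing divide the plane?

The grid has V = 23·18 = 414 vertices and E = 23·17 + 18·22 = 787 edges.
F = 2 − V + E = 2 − 414 + 787 = 375.

375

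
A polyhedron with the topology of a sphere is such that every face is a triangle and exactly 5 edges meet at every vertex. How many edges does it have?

Each face has 3 edges and each edge borders two faces, so 2E = 3F.
Each vertex has degree 5, so 5V = 2E and hence V = 3F/5.
Euler: V − E + F = 2 ⇒ (3F/5) − (3F/2) + F = 2.
Multiply by 10: (6 − 15 + 10)F = 20, i.e. 1F = 20.
So F = 20, E = 3·20/2 = 30, V = 3·20/5 = 12.

30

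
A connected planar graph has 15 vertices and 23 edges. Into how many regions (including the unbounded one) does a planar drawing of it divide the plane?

10

Euler's formula for a connected plane graph: V − E + F = 2, so F = 2 − 15 + 23 = 10.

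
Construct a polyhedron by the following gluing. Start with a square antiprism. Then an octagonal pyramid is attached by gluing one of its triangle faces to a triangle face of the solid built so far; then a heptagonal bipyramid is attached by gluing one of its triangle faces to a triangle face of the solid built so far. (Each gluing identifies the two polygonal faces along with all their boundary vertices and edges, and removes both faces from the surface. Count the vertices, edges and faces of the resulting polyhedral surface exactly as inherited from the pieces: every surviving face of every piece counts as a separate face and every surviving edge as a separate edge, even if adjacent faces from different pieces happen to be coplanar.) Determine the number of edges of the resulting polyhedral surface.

A square antiprism: V=8, E=16, F=10.
Attach an octagonal pyramid (V=9, E=16, F=9) along a 3-gon: merge 3 vertices and 3 edges, delete both glued faces → V=14, E=29, F=17.
Attach a heptagonal bipyramid (V=9, E=21, F=14) along a 3-gon: merge 3 vertices and 3 edges, delete both glued faces → V=20, E=47, F=29.
Check: V − E + F = 20 − 47 + 29 = 2.

47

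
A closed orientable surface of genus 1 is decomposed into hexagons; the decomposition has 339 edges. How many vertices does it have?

χ = 2 − 2·1 = 0, and every face is a hexagon so 6F = 2E.
F = 2E/6 = 113. Then V = 0 + E − F = 0 + 339 − 113 = 226.

226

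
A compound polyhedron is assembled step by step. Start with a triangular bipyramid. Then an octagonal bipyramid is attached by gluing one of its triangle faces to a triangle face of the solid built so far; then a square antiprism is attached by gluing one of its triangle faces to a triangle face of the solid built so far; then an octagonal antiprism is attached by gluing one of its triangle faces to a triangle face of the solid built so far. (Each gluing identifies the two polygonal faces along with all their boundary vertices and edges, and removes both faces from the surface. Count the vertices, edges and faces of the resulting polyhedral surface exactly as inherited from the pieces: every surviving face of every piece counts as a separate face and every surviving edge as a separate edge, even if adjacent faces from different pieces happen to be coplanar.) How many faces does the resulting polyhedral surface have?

44

A triangular bipyramid: V=5, E=9, F=6.
Attach an octagonal bipyramid (V=10, E=24, F=16) along a 3-gon: merge 3 vertices and 3 edges, delete both glued faces → V=12, E=30, F=20.
Attach a square antiprism (V=8, E=16, F=10) along a 3-gon: merge 3 vertices and 3 edges, delete both glued faces → V=17, E=43, F=28.
Attach an octagonal antiprism (V=16, E=32, F=18) along a 3-gon: merge 3 vertices and 3 edges, delete both glued faces → V=30, E=72, F=44.
Check: V − E + F = 30 − 72 + 44 = 2.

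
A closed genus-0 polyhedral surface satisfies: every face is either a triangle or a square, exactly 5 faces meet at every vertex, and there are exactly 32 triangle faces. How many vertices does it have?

24

Let x be the number of squares; then F = 32 + x.
Edge–face incidences: 2E = 3·32 + 4·x = 96 + 4x.
Every vertex has degree 5, so 5V = 2E.
Euler: V − E + F = 2 ⇒ (2E)/5 − E + (32 + x) = 2.
Multiply by 10: 2·(2E) − 5·(2E) + 10·(32 + x) = 20, i.e. 320 + 10x − 3·(96 + 4x) = 20.
Collecting terms: −2x + 32 = 20, so −2x = −12, so x = 6.
Then 2E = 96 + 4·6 = 120, so E = 60, V = 2E/5 = 24, F = 32 + 6 = 38.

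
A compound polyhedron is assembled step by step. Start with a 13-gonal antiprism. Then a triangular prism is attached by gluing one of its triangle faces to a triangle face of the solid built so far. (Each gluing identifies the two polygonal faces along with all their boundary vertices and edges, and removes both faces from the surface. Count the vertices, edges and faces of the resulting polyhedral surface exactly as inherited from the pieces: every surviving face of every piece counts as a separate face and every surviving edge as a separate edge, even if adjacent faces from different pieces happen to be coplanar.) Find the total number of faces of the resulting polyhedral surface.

31

A 13-gonal antiprism: V=26, E=52, F=28.
Attach a triangular prism (V=6, E=9, F=5) along a 3-gon: merge 3 vertices and 3 edges, delete both glued faces → V=29, E=58, F=31.
Check: V − E + F = 29 − 58 + 31 = 2.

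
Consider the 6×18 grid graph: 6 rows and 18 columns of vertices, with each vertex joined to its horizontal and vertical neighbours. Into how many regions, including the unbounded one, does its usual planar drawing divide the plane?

86

The grid has V = 6·18 = 108 vertices and E = 6·17 + 18·5 = 192 edges.
F = 2 − V + E = 2 − 108 + 192 = 86.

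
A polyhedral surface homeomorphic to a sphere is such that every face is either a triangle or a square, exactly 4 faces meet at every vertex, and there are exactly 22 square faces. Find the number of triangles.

Let x be the number of triangles; then F = 22 + x.
Edge–face incidences: 2E = 4·22 + 3·x = 88 + 3x.
Every vertex has degree 4, so 4V = 2E.
Euler: V − E + F = 2 ⇒ (2E)/4 − E + (22 + x) = 2.
Multiply by 8: 2·(2E) − 4·(2E) + 8·(22 + x) = 16, i.e. 176 + 8x − 2·(88 + 3x) = 16.
Collecting terms: 2x = 16, so x = 8.
Then 2E = 88 + 3·8 = 112, so E = 56, V = 2E/4 = 28, F = 22 + 8 = 30.

8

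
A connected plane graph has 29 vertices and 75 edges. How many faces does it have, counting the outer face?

Euler's formula for a connected plane graph: V − E + F = 2, so F = 2 − 29 + 75 = 48.

48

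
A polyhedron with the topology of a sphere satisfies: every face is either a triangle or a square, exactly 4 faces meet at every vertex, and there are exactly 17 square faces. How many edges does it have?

46

Let x be the number of triangles; then F = 17 + x.
Edge–face incidences: 2E = 4·17 + 3·x = 68 + 3x.
Every vertex has degree 4, so 4V = 2E.
Euler: V − E + F = 2 ⇒ (2E)/4 − E + (17 + x) = 2.
Multiply by 8: 2·(2E) − 4·(2E) + 8·(17 + x) = 16, i.e. 136 + 8x − 2·(68 + 3x) = 16.
Collecting terms: 2x = 16, so x = 8.
Then 2E = 68 + 3·8 = 92, so E = 46, V = 2E/4 = 23, F = 17 + 8 = 25.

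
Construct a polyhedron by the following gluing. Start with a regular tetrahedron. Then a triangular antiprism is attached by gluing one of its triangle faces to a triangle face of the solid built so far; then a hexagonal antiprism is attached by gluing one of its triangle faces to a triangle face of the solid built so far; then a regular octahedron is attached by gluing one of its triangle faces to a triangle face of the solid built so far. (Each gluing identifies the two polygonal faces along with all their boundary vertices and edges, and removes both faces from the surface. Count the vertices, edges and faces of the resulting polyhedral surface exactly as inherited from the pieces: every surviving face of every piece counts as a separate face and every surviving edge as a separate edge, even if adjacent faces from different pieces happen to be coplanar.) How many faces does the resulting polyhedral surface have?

28

A regular tetrahedron: V=4, E=6, F=4.
Attach a triangular antiprism (V=6, E=12, F=8) along a 3-gon: merge 3 vertices and 3 edges, delete both glued faces → V=7, E=15, F=10.
Attach a hexagonal antiprism (V=12, E=24, F=14) along a 3-gon: merge 3 vertices and 3 edges, delete both glued faces → V=16, E=36, F=22.
Attach a regular octahedron (V=6, E=12, F=8) along a 3-gon: merge 3 vertices and 3 edges, delete both glued faces → V=19, E=45, F=28.
Check: V − E + F = 19 − 45 + 28 = 2.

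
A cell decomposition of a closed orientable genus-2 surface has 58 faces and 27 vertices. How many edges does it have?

For a closed orientable surface of genus 2, χ = 2 − 2·2 = -2.
E = V + F − (-2) = 27 + 58 − (-2) = 87.

87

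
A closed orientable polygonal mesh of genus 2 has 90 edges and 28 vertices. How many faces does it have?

For a closed orientable surface of genus 2, χ = 2 − 2·2 = -2.
F = -2 − V + E = -2 − 28 + 90 = 60.

60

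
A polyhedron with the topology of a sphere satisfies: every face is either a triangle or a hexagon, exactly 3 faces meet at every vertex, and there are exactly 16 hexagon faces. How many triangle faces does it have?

Let x be the number of triangles; then F = 16 + x.
Edge–face incidences: 2E = 6·16 + 3·x = 96 + 3x.
Every vertex has degree 3, so 3V = 2E.
Euler: V − E + F = 2 ⇒ (2E)/3 − E + (16 + x) = 2.
Multiply by 6: 2·(2E) − 3·(2E) + 6·(16 + x) = 12, i.e. 96 + 6x − (96 + 3x) = 12.
Collecting terms: 3x = 12, so x = 4.
Then 2E = 96 + 3·4 = 108, so E = 54, V = 2E/3 = 36, F = 16 + 4 = 20.

4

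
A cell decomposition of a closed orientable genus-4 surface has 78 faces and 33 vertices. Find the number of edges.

For a closed orientable surface of genus 4, χ = 2 − 2·4 = -6.
E = V + F − (-6) = 33 + 78 − (-6) = 117.

117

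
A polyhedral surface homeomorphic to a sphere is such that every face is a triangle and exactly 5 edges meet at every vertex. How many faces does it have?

20

Each face has 3 edges and each edge borders two faces, so 2E = 3F.
Each vertex has degree 5, so 5V = 2E and hence V = 3F/5.
Euler: V − E + F = 2 ⇒ (3F/5) − (3F/2) + F = 2.
Multiply by 10: (6 − 15 + 10)F = 20, i.e. 1F = 20.
So F = 20, E = 3·20/2 = 30, V = 3·20/5 = 12.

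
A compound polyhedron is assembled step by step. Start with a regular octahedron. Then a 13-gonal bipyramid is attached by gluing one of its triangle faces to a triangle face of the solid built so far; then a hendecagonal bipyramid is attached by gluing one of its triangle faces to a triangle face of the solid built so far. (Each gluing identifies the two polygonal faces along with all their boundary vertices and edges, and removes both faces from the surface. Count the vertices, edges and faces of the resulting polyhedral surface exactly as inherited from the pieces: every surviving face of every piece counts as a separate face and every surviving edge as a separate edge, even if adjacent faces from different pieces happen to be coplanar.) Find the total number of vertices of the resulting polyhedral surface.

28

A regular octahedron: V=6, E=12, F=8.
Attach a 13-gonal bipyramid (V=15, E=39, F=26) along a 3-gon: merge 3 vertices and 3 edges, delete both glued faces → V=18, E=48, F=32.
Attach a hendecagonal bipyramid (V=13, E=33, F=22) along a 3-gon: merge 3 vertices and 3 edges, delete both glued faces → V=28, E=78, F=52.
Check: V − E + F = 28 − 78 + 52 = 2.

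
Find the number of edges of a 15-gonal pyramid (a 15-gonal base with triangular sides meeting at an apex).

A pyramid on an n-gon base has one n-gon and n triangles: V = 15 + 1 = 16, E = 2·15 = 30, F = 15 + 1 = 16.

30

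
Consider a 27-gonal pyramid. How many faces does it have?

A pyramid on an n-gon base has one n-gon and n triangles: V = 27 + 1 = 28, E = 2·27 = 54, F = 27 + 1 = 28.

28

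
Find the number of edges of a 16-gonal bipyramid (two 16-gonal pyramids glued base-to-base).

48

A bipyramid over an n-gon has 2n triangular faces and n + 2 vertices: V = 16 + 2 = 18, E = 3·16 = 48, F = 2·16 = 32.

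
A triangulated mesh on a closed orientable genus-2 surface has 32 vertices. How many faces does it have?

χ = 2 − 2·2 = -2, and every face is a triangle so 3F = 2E.
V − E + F = -2 with E = 3F/2 gives 32 − (3/2 − 1)·F = -2, so F = 68 and E = 102.

68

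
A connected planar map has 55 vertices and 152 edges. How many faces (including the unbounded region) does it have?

99

Euler's formula for a connected plane graph: V − E + F = 2, so F = 2 − 55 + 152 = 99.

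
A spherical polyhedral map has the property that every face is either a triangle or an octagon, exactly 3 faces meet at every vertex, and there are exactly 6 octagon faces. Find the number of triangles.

8

Let x be the number of triangles; then F = 6 + x.
Edge–face incidences: 2E = 8·6 + 3·x = 48 + 3x.
Every vertex has degree 3, so 3V = 2E.
Euler: V − E + F = 2 ⇒ (2E)/3 − E + (6 + x) = 2.
Multiply by 6: 2·(2E) − 3·(2E) + 6·(6 + x) = 12, i.e. 36 + 6x − (48 + 3x) = 12.
Collecting terms: 3x − 12 = 12, so 3x = 24, so x = 8.
Then 2E = 48 + 3·8 = 72, so E = 36, V = 2E/3 = 24, F = 6 + 8 = 14.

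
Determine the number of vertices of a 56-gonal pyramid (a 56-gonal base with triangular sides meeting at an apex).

57

A pyramid on an n-gon base has one n-gon and n triangles: V = 56 + 1 = 57, E = 2·56 = 112, F = 56 + 1 = 57.
Check: V − E + F = 57 − 112 + 57 = 2.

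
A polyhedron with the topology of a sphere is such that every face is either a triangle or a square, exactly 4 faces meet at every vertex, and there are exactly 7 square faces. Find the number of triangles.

8

Let x be the number of triangles; then F = 7 + x.
Edge–face incidences: 2E = 4·7 + 3·x = 28 + 3x.
Every vertex has degree 4, so 4V = 2E.
Euler: V − E + F = 2 ⇒ (2E)/4 − E + (7 + x) = 2.
Multiply by 8: 2·(2E) − 4·(2E) + 8·(7 + x) = 16, i.e. 56 + 8x − 2·(28 + 3x) = 16.
Collecting terms: 2x = 16, so x = 8.
Then 2E = 28 + 3·8 = 52, so E = 26, V = 2E/4 = 13, F = 7 + 8 = 15.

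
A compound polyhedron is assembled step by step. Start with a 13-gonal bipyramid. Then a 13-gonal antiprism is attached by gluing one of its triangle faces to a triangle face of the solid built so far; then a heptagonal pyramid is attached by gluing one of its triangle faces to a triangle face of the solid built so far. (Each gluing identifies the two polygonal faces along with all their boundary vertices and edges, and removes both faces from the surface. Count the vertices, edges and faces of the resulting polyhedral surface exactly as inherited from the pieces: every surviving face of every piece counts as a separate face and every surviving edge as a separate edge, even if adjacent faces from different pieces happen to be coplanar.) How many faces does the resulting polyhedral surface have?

A 13-gonal bipyramid: V=15, E=39, F=26.
Attach a 13-gonal antiprism (V=26, E=52, F=28) along a 3-gon: merge 3 vertices and 3 edges, delete both glued faces → V=38, E=88, F=52.
Attach a heptagonal pyramid (V=8, E=14, F=8) along a 3-gon: merge 3 vertices and 3 edges, delete both glued faces → V=43, E=99, F=58.
Check: V − E + F = 43 − 99 + 58 = 2.

58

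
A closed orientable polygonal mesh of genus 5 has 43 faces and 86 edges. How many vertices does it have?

For a closed orientable surface of genus 5, χ = 2 − 2·5 = -8.
V = -8 + E − F = -8 + 86 − 43 = 35.

35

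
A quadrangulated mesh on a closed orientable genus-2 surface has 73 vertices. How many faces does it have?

χ = 2 − 2·2 = -2, and every face is a square so 4F = 2E.
V − E + F = -2 with E = 4F/2 gives 73 − (4/2 − 1)·F = -2, so F = 75 and E = 150.

75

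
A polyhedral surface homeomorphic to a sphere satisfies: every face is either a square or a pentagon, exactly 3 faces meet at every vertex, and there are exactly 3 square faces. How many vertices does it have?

Let x be the number of pentagons; then F = 3 + x.
Edge–face incidences: 2E = 4·3 + 5·x = 12 + 5x.
Every vertex has degree 3, so 3V = 2E.
Euler: V − E + F = 2 ⇒ (2E)/3 − E + (3 + x) = 2.
Multiply by 6: 2·(2E) − 3·(2E) + 6·(3 + x) = 12, i.e. 18 + 6x − (12 + 5x) = 12.
Collecting terms: x + 6 = 12, so x = 6.
Then 2E = 12 + 5·6 = 42, so E = 21, V = 2E/3 = 14, F = 3 + 6 = 9.

14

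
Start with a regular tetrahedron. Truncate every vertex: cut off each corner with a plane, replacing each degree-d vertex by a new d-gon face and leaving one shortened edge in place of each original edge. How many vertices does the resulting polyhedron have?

12

The base solid has V = 4, E = 6, F = 4.
Truncation replaces each original edge-end by a new vertex, so V′ = 2E = 12.
Each original edge survives, and each old vertex of degree d contributes d new edges; summing degrees gives Σd = 2E, so E′ = E + 2E = 3E = 18.
Each original face survives and each original vertex becomes one new face: F′ = F + V = 8.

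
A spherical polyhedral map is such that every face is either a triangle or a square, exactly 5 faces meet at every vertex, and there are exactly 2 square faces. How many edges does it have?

40

Let x be the number of triangles; then F = 2 + x.
Edge–face incidences: 2E = 4·2 + 3·x = 8 + 3x.
Every vertex has degree 5, so 5V = 2E.
Euler: V − E + F = 2 ⇒ (2E)/5 − E + (2 + x) = 2.
Multiply by 10: 2·(2E) − 5·(2E) + 10·(2 + x) = 20, i.e. 20 + 10x − 3·(8 + 3x) = 20.
Collecting terms: x − 4 = 20, so x = 24.
Then 2E = 8 + 3·24 = 80, so E = 40, V = 2E/5 = 16, F = 2 + 24 = 26.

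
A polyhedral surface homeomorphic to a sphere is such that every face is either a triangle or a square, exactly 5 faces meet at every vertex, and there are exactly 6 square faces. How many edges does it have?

60

Let x be the number of triangles; then F = 6 + x.
Edge–face incidences: 2E = 4·6 + 3·x = 24 + 3x.
Every vertex has degree 5, so 5V = 2E.
Euler: V − E + F = 2 ⇒ (2E)/5 − E + (6 + x) = 2.
Multiply by 10: 2·(2E) − 5·(2E) + 10·(6 + x) = 20, i.e. 60 + 10x − 3·(24 + 3x) = 20.
Collecting terms: x − 12 = 20, so x = 32.
Then 2E = 24 + 3·32 = 120, so E = 60, V = 2E/5 = 24, F = 6 + 32 = 38.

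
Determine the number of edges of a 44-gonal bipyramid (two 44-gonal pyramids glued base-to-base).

132

A bipyramid over an n-gon has 2n triangular faces and n + 2 vertices: V = 44 + 2 = 46, E = 3·44 = 132, F = 2·44 = 88.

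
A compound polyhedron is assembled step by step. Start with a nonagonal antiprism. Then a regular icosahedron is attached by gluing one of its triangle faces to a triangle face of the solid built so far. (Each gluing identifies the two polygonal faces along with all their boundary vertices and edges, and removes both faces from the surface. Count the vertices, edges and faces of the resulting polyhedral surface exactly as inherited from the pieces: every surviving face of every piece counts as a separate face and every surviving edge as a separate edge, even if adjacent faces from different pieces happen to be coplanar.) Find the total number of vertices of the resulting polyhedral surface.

27

A nonagonal antiprism: V=18, E=36, F=20.
Attach a regular icosahedron (V=12, E=30, F=20) along a 3-gon: merge 3 vertices and 3 edges, delete both glued faces → V=27, E=63, F=38.
Check: V − E + F = 27 − 63 + 38 = 2.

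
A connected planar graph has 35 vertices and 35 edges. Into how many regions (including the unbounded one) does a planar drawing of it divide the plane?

2

Euler's formula for a connected plane graph: V − E + F = 2, so F = 2 − 35 + 35 = 2.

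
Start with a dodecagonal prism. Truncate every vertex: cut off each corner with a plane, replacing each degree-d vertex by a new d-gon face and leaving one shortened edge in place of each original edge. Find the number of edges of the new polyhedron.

The base solid has V = 24, E = 36, F = 14.
Truncation replaces each original edge-end by a new vertex, so V′ = 2E = 72.
Each original edge survives, and each old vertex of degree d contributes d new edges; summing degrees gives Σd = 2E, so E′ = E + 2E = 3E = 108.
Each original face survives and each original vertex becomes one new face: F′ = F + V = 38.

108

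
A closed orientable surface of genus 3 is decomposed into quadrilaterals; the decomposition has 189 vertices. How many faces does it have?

χ = 2 − 2·3 = -4, and every face is a square so 4F = 2E.
V − E + F = -4 with E = 4F/2 gives 189 − (4/2 − 1)·F = -4, so F = 193 and E = 386.

193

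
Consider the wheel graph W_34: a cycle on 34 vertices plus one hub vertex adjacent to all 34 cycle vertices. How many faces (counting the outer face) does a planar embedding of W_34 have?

35

W_34 has V = 34 + 1 = 35 vertices and E = 2·34 = 68 edges.
By Euler's formula F = 2 − V + E = 2 − 35 + 68 = 35.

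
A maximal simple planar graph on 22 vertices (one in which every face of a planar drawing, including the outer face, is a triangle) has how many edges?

In a plane triangulation 3F = 2E and V − E + F = 2, so E = 3V − 6 = 3·22 − 6 = 60.

60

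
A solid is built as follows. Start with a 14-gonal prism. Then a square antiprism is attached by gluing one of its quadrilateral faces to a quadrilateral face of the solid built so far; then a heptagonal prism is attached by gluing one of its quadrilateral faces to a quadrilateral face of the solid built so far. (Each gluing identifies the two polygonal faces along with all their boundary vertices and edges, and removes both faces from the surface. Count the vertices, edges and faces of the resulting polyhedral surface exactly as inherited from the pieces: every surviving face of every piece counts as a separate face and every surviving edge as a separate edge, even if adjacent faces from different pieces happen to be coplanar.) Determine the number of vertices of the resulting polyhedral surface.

A 14-gonal prism: V=28, E=42, F=16.
Attach a square antiprism (V=8, E=16, F=10) along a 4-gon: merge 4 vertices and 4 edges, delete both glued faces → V=32, E=54, F=24.
Attach a heptagonal prism (V=14, E=21, F=9) along a 4-gon: merge 4 vertices and 4 edges, delete both glued faces → V=42, E=71, F=31.
Check: V − E + F = 42 − 71 + 31 = 2.

42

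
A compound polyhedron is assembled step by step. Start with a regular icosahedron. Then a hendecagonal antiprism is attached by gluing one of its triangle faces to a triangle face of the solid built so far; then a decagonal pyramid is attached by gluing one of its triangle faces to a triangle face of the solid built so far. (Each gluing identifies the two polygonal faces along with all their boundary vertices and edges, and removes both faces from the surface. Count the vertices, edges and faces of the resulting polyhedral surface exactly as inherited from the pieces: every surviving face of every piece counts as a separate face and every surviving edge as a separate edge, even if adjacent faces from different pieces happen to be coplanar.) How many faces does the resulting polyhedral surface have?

51

A regular icosahedron: V=12, E=30, F=20.
Attach a hendecagonal antiprism (V=22, E=44, F=24) along a 3-gon: merge 3 vertices and 3 edges, delete both glued faces → V=31, E=71, F=42.
Attach a decagonal pyramid (V=11, E=20, F=11) along a 3-gon: merge 3 vertices and 3 edges, delete both glued faces → V=39, E=88, F=51.
Check: V − E + F = 39 − 88 + 51 = 2.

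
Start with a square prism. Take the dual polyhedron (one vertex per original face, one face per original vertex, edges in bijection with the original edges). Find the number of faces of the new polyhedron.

8

The base solid has V = 8, E = 12, F = 6.
The dual swaps V and F and preserves E: V′ = F = 6, E′ = E = 12, F′ = V = 8.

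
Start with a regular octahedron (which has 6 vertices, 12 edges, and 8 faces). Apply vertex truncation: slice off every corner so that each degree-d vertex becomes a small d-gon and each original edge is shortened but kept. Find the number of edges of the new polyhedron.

Truncation replaces each original edge-end by a new vertex, so V′ = 2E = 24.
Each original edge survives, and each old vertex of degree d contributes d new edges; summing degrees gives Σd = 2E, so E′ = E + 2E = 3E = 36.
Each original face survives and each original vertex becomes one new face: F′ = F + V = 14.

36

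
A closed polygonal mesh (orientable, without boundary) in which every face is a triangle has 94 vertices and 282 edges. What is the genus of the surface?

Every face is a triangle and each edge borders two faces, so 3F = 2·282, giving F = 188.
χ = V − E + F = 94 − 282 + 188 = 0.
For a closed orientable surface χ = 2 − 2g, so g = (2 − (0))/2 = 1.

1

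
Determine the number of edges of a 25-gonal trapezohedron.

The n-trapezohedron (dual of the n-antiprism) has V = 2·25 + 2 = 52, E = 4·25 = 100, F = 2·25 = 50.

100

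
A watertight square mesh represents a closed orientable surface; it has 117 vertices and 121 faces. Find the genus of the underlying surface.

Every face is a square, so 2E = 4·121 = 484, giving E = 242.
χ = V − E + F = 117 − 242 + 121 = -4.
For a closed orientable surface χ = 2 − 2g, so g = (2 − (-4))/2 = 3.

3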